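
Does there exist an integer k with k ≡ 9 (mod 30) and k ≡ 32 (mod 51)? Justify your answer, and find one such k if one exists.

Both moduli are multiples of 3 = gcd(30, 51), so any solution would satisfy k ≡ 9 and k ≡ 32 modulo 3 simultaneously.
However 9 ≡ 0 and 32 ≡ 2 (mod 3), and 0 ≠ 2.
Therefore no such k exists.

No such integer exists.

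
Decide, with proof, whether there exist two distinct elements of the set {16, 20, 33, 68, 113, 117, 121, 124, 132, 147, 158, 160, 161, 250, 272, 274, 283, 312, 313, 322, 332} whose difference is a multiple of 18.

16 and 124 are such a pair.

16 mod 18 = 16 and 124 mod 18 = 16, so 124 − 16 = 108 = 6·18.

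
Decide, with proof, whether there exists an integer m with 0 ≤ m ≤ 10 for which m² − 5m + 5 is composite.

m = 10

At m = 10: 10² − 5·10 + 5 = 55 = 5·11, which is composite.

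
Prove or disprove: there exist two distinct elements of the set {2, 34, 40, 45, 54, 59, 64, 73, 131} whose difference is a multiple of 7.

Reduce each element mod 7: 2↦2, 34↦6, 40↦5, 45↦3, 54↦5, 59↦3, 64↦1, 73↦3, 131↦5. The residue 5 repeats (at 40 and 54), and 54 − 40 = 14 = 2·7.

Yes: 40 and 54.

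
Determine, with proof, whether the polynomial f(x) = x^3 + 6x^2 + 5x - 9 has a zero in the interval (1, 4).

f(1) = 3 and f(4) = 171, both positive, so a sign-change argument is unavailable; we show f keeps this sign on the whole interval.
Shift to the endpoint 1: with x = 1 + u (0 < u < 3), one computes f(1 + u) = u^3 + 9u^2 + 20u + 3.
The nonzero coefficients here are all positive, so for u > 0 every term is positive (or zero), and the constant term 3 is strictly positive.
Therefore f(x) > 0 throughout (1, 4), and f has no zero there.

No.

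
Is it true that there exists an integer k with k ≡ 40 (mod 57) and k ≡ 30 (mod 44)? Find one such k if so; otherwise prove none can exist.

k = 382

gcd(57, 44) = 1, so the Chinese Remainder Theorem guarantees exactly one residue class mod 2508 satisfying both.
Write k = 40 + 57t and require 40 + 57t ≡ 30 (mod 44), i.e. 57t ≡ 34 (mod 44).
57 ≡ 13 (mod 44), so this reads 13t ≡ 34 (mod 44). Since 13·17 = 221 = 5·44 + 1, the inverse of 13 mod 44 is 17.
Multiplying by 17: t ≡ 17·34 = 578 ≡ 6 (mod 44).
Taking t = 6 gives k = 40 + 57·6 = 382.
Indeed 382 ≡ 40 (mod 57) and 382 ≡ 30 (mod 44).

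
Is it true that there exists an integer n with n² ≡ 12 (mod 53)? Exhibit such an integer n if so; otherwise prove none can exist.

There is no such integer.

Apply Euler's criterion with the prime 53: 12 is a quadratic residue iff 12^26 ≡ 1 (mod 53), and a non-residue iff it is ≡ −1.
Squaring successively (mod 53): 12^2 = 144 ≡ 38; 12^4 ≡ 38² = 1444 ≡ 13; 12^8 ≡ 13² = 169 ≡ 10; 12^16 ≡ 10² = 100 ≡ 47.
Since 26 = 16 + 8 + 2, 12^26 ≡ 47 · 10 · 38; multiplying out mod 53: 47·10 = 470 ≡ 46, then 46·38 = 1748 ≡ 52. Thus 12^26 ≡ 52 ≡ −1 (mod 53).
The value −1 means 12 is a non-residue modulo 53, so n² ≡ 12 (mod 53) is impossible.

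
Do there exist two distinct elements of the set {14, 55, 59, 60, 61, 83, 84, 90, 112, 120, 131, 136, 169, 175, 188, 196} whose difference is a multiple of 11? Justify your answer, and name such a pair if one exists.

The pair (59, 136) works.

Both 59 and 136 leave remainder 4 on division by 11; their difference 77 = 7·11 is a multiple of 11.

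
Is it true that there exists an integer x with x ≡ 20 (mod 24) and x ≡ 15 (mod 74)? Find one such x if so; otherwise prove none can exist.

No such integer exists.

gcd(24, 74) = 2. If x ≡ 20 (mod 24) and x ≡ 15 (mod 74), then x ≡ 20 (mod 2) and x ≡ 15 (mod 2).
But 20 mod 2 = 0 while 15 mod 2 = 1, a contradiction.
So no integer satisfies both congruences.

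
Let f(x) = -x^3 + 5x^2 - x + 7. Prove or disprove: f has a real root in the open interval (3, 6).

f(3) = 22 and f(6) = -35, which have opposite signs.
As a polynomial, f is continuous on every closed interval.
By the Intermediate Value Theorem f must vanish at some point of (3, 6).

Such a root exists.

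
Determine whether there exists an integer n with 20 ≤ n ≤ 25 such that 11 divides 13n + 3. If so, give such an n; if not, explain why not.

For n = 20, 21, …, 25 the values of 13n + 3 modulo 11 are 10, 1, 3, 5, 7, 9 respectively.
None is 0, so 11 never divides 13n + 3 on this range.

There is no such integer n in that range.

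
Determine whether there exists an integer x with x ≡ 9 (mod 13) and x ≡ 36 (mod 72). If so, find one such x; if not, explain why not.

Since 13 and 72 share no common factor, CRT says the pair of congruences has a solution (unique mod 936).
Any solution of the first congruence is x = 9 + 13t; substituting into the second, 13t ≡ 36 − 9 ≡ 27 (mod 72).
Note 13·61 = 793 ≡ 1 (mod 72) (as 793 − 1 = 11·72), so 13⁻¹ ≡ 61.
Multiplying by 61: t ≡ 61·27 = 1647 ≡ 63 (mod 72).
Taking t = 63 gives x = 9 + 13·63 = 828.
Verify: 828 = 63·13 + 9 and 828 = 11·72 + 36. ✓

x = 828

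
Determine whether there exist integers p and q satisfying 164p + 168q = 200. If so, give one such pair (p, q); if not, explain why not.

p = 34, q = -32

Every value of 164p + 168q is a multiple of gcd(164, 168) = 4; since 4 ∣ 200, solutions exist.
Dividing through by 4 reduces the equation to 41p + 42q = 50.
Run the Euclidean algorithm on 42 and 41: 42 = 1·41 + 1, 41 = 41·1 + 0.
Unwinding: 1 = 42 − 1·41, i.e. 41·(-1) + 42·1 = 1.
Scaling by 50 gives the particular solution (p, q) = (-50, 50).
Adding 2·42 to p and subtracting 2·41 from q gives the tidier solution (34, -32).
Indeed 164·34 + 168·(-32) = 5576 − 5376 = 200.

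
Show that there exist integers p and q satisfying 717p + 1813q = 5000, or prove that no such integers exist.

p = 1557, q = -613

717 and 1813 are coprime, so 717p + 1813q ranges over all of ℤ.
Euclidean algorithm: 1813 = 2·717 + 379, 717 = 1·379 + 338, 379 = 1·338 + 41, 338 = 8·41 + 10, 41 = 4·10 + 1, 10 = 10·1 + 0.
Working back up the chain: 1 = 41 − 4·10 = 41 − 4·(338 − 8·41) = −4·338 + 33·41 = −4·338 + 33·(379 − 1·338) = 33·379 − 37·338 = 33·379 − 37·(717 − 1·379) = −37·717 + 70·379 = −37·717 + 70·(1813 − 2·717) = 70·1813 − 177·717. So 717·(-177) + 1813·70 = 1.
Scaling by 5000 gives the particular solution (p, q) = (-885000, 350000).
The general solution is p = -885000 + 1813k, q = 350000 − 717k; taking k = 489 gives the smaller pair p = 1557, q = -613.
Indeed 717·1557 + 1813·(-613) = 1116369 − 1111369 = 5000.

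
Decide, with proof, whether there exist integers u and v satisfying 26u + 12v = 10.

u = 5, v = -10

Since gcd(26, 12) = 2 and 10 = 2·5, Bézout's identity guarantees a solution.
Dividing through by 2 reduces the equation to 13u + 6v = 5.
Dividing repeatedly: 13 = 2·6 + 1, 6 = 6·1 + 0.
Unwinding: 1 = 13 − 2·6, i.e. 13·1 + 6·(-2) = 1.
Scaling by 5 gives the particular solution (u, v) = (5, -10).
Check: 26·5 + 12·(-10) = 130 − 120 = 10. ✓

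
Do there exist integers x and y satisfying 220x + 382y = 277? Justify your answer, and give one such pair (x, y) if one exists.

Any value of 220x + 382y is a multiple of gcd(220, 382) = 2.
However 277 leaves remainder 1 on division by 2.
So the equation is unsolvable over ℤ.

No, no such integers exist.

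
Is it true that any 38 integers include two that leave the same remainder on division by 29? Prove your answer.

There are exactly 29 possible remainders on division by 29.
Placing 38 integers into 29 classes, some class receives at least two — say a and b.
So a and b have equal remainders mod 29, which is exactly what was to be shown.

True.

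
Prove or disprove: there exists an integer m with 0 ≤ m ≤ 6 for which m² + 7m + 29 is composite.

The values for m = 0, 1, …, 6 are 29, 37, 47, 59, 73, 89, 107, and each of these is prime.
So no value in the range makes the expression composite.

No, no such integer m in that range exists.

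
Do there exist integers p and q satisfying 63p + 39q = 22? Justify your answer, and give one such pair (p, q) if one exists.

No such integers exist.

gcd(63, 39) = 3, so every integer of the form 63p + 39q is a multiple of 3.
However 22 leaves remainder 1 on division by 3.
Therefore 63p + 39q = 22 has no solution in integers.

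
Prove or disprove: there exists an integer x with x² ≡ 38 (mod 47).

Apply Euler's criterion with the prime 47: 38 is a quadratic residue iff 38^23 ≡ 1 (mod 47), and a non-residue iff it is ≡ −1.
Repeated squaring mod 47: 38^2 = 1444 ≡ 34; 38^4 ≡ 34² = 1156 ≡ 28; 38^8 ≡ 28² = 784 ≡ 32; 38^16 ≡ 32² = 1024 ≡ 37.
Since 23 = 16 + 4 + 2 + 1, 38^23 ≡ 37 · 28 · 34 · 38; multiplying out mod 47: 37·28 = 1036 ≡ 2, then 2·34 = 68 ≡ 21, then 21·38 = 798 ≡ 46. Thus 38^23 ≡ 46 ≡ −1 (mod 47).
By Euler's criterion 38 is a quadratic non-residue mod 47: no x satisfies x² ≡ 38 (mod 47).

There is no such integer.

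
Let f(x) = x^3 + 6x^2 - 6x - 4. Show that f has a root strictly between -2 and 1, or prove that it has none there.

Yes, f has a root in the interval.

f(-2) = 24 and f(1) = -3, which have opposite signs.
f is continuous everywhere (it is a polynomial), in particular on [-2, 1].
By the Intermediate Value Theorem, f takes the value 0 somewhere in the open interval.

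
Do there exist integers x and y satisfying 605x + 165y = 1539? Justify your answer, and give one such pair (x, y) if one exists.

Any value of 605x + 165y is a multiple of gcd(605, 165) = 55.
But 1539 is not a multiple of 55 (it leaves remainder 54).
So the equation is unsolvable over ℤ.

There are no such integers.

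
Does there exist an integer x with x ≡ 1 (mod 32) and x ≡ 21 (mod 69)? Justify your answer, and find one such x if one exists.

gcd(32, 69) = 1, so the Chinese Remainder Theorem guarantees exactly one residue class mod 2208 satisfying both.
Any solution of the first congruence is x = 1 + 32t; substituting into the second, 32t ≡ 21 − 1 ≡ 20 (mod 69).
To invert 32 modulo 69: 69 = 2·32 + 5, 32 = 6·5 + 2, 5 = 2·2 + 1, 2 = 2·1 + 0, and unwinding, 1 = 5 − 2·2 = 5 − 2·(32 − 6·5) = −2·32 + 13·5 = −2·32 + 13·(69 − 2·32) = 13·69 − 28·32. Thus 32⁻¹ ≡ -28 ≡ 41 (mod 69).
Therefore t ≡ 41·20 = 820 ≡ 61 (mod 69).
With t = 61: x = 1 + 32·61 = 1953.
Verify: 1953 = 61·32 + 1 and 1953 = 28·69 + 21. ✓

x = 1953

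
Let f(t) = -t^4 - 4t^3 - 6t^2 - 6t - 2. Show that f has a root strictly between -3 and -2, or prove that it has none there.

Yes, f has a root in the interval.

f(-3) = -11 and f(-2) = 2, which have opposite signs.
f is continuous everywhere (it is a polynomial), in particular on [-3, -2].
By the Intermediate Value Theorem f must vanish at some point of (-3, -2).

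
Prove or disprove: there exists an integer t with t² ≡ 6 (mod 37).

No, no such integer exists.

37 is prime, so by Euler's criterion 6 is a square mod 37 iff 6^((37−1)/2) = 6^18 ≡ 1 (mod 37).
Squaring successively (mod 37): 6^2 = 36 ≡ 36; 6^4 ≡ 36² = 1296 ≡ 1; 6^8 ≡ 1² = 1 ≡ 1; 6^16 ≡ 1² = 1 ≡ 1.
Since 18 = 16 + 2, 6^18 ≡ 1 · 36; multiplying out mod 37: 1·36 = 36 ≡ 36. Thus 6^18 ≡ 36 ≡ −1 (mod 37).
The value −1 means 6 is a non-residue modulo 37, so t² ≡ 6 (mod 37) is impossible.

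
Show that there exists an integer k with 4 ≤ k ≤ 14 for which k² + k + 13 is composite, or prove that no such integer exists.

k = 8

At k = 8: 8² + 8 + 13 = 85 = 5·17, which is composite.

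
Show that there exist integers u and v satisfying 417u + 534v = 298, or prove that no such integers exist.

There are no such integers.

Any value of 417u + 534v is a multiple of gcd(417, 534) = 3.
But 298 is not a multiple of 3 (it leaves remainder 1).
Hence no integers u, v satisfy the equation.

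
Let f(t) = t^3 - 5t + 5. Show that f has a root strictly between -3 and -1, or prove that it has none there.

f(-3) = -7 and f(-1) = 9, which have opposite signs.
As a polynomial, f is continuous on every closed interval.
By the Intermediate Value Theorem, f takes the value 0 somewhere in the open interval.

Such a root exists.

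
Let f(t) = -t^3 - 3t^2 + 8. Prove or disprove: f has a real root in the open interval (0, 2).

Such a root exists.

f(0) = 8 and f(2) = -12, which have opposite signs.
Since f is a polynomial it is continuous on [0, 2].
By the Intermediate Value Theorem f must vanish at some point of (0, 2).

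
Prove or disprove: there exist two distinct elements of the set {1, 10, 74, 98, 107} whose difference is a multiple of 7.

There is no such pair.

Reduce each element modulo 7: 1↦1, 10↦3, 74↦4, 98↦0, 107↦2.
These 5 residues are pairwise different, hence no difference of two elements is divisible by 7.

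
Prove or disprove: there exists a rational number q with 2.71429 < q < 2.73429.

Scale by 11: the interval becomes (29.85719, 30.07719), which contains the integer 30.
Hence 30/11 is a rational number with 2.71429 < 30/11 < 2.73429.

q = 30/11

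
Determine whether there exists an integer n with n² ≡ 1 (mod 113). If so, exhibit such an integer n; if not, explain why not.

Take n = 1. Then 1² = 1, and since 0 ≤ 1 < 113 this is already reduced: 1² ≡ 1 (mod 113).

n = 1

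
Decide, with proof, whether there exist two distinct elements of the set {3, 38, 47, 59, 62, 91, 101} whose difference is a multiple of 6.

Yes: 38 and 62.

Both 38 and 62 leave remainder 2 on division by 6; their difference 24 = 4·6 is a multiple of 6.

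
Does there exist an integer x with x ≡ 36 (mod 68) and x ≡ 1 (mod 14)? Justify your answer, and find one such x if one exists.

No such integer exists.

gcd(68, 14) = 2. If x ≡ 36 (mod 68) and x ≡ 1 (mod 14), then x ≡ 36 (mod 2) and x ≡ 1 (mod 2).
These are incompatible: 36 − 1 = 35 is not divisible by 2.
Hence the system has no solution.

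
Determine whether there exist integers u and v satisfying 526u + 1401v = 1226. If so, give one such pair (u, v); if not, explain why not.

u = 1121, v = -420

526 and 1401 are coprime, so 526u + 1401v ranges over all of ℤ.
Run the Euclidean algorithm on 1401 and 526: 1401 = 2·526 + 349, 526 = 1·349 + 177, 349 = 1·177 + 172, 177 = 1·172 + 5, 172 = 34·5 + 2, 5 = 2·2 + 1, 2 = 2·1 + 0.
Back-substituting, 1 = 5 − 2·2 = 5 − 2·(172 − 34·5) = −2·172 + 69·5 = −2·172 + 69·(177 − 1·172) = 69·177 − 71·172 = 69·177 − 71·(349 − 1·177) = −71·349 + 140·177 = −71·349 + 140·(526 − 1·349) = 140·526 − 211·349 = 140·526 − 211·(1401 − 2·526) = −211·1401 + 562·526; that is, 526·562 + 1401·(-211) = 1.
Multiplying through by 1226: u = 562·1226 = 689012, v = (-211)·1226 = -258686 is a solution.
The general solution is u = 689012 + 1401k, v = -258686 − 526k; taking k = -491 gives the smaller pair u = 1121, v = -420.
Check: 526·1121 + 1401·(-420) = 589646 − 588420 = 1226. ✓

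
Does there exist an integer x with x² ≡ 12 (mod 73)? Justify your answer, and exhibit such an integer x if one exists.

x = 31

Take x = 31. Then 31² = 961 = 13·73 + 12, so 31² ≡ 12 (mod 73).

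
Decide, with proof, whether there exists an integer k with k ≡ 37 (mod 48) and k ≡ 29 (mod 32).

No such integer exists.

Both moduli are multiples of 16 = gcd(48, 32), so any solution would satisfy k ≡ 37 and k ≡ 29 modulo 16 simultaneously.
But 37 mod 16 = 5 while 29 mod 16 = 13, a contradiction.
Hence the system has no solution.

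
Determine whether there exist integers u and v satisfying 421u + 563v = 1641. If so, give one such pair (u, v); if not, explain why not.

u = 151, v = -110

421 and 563 are coprime, so 421u + 563v ranges over all of ℤ.
Dividing repeatedly: 563 = 1·421 + 142, 421 = 2·142 + 137, 142 = 1·137 + 5, 137 = 27·5 + 2, 5 = 2·2 + 1, 2 = 2·1 + 0.
Back-substituting, 1 = 5 − 2·2 = 5 − 2·(137 − 27·5) = −2·137 + 55·5 = −2·137 + 55·(142 − 1·137) = 55·142 − 57·137 = 55·142 − 57·(421 − 2·142) = −57·421 + 169·142 = −57·421 + 169·(563 − 1·421) = 169·563 − 226·421; that is, 421·(-226) + 563·169 = 1.
Scaling by 1641 gives the particular solution (u, v) = (-370866, 277329).
Shifting by a multiple of (563, −421) keeps it a solution: u = -370866 + 659·563 = 151, v = 277329 − 659·421 = -110.
Indeed 421·151 + 563·(-110) = 63571 − 61930 = 1641.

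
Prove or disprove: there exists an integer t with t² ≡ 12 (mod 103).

Apply Euler's criterion with the prime 103: 12 is a quadratic residue iff 12^51 ≡ 1 (mod 103), and a non-residue iff it is ≡ −1.
Repeated squaring mod 103: 12^2 = 144 ≡ 41; 12^4 ≡ 41² = 1681 ≡ 33; 12^8 ≡ 33² = 1089 ≡ 59; 12^16 ≡ 59² = 3481 ≡ 82; 12^32 ≡ 82² = 6724 ≡ 29.
Since 51 = 32 + 16 + 2 + 1, 12^51 ≡ 29 · 82 · 41 · 12; multiplying out mod 103: 29·82 = 2378 ≡ 9, then 9·41 = 369 ≡ 60, then 60·12 = 720 ≡ 102. Thus 12^51 ≡ 102 ≡ −1 (mod 103).
By Euler's criterion 12 is a quadratic non-residue mod 103: no t satisfies t² ≡ 12 (mod 103).

No such integer exists.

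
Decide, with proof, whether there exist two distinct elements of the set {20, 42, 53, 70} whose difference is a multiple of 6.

Two integers differ by a multiple of 6 exactly when they have the same residue mod 6. The residues are 20↦2, 42↦0, 53↦5, 70↦4.
These 4 residues are pairwise different, hence no difference of two elements is divisible by 6.

There is no such pair.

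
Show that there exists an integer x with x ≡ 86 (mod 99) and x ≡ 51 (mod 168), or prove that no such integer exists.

There is no such integer.

gcd(99, 168) = 3. If x ≡ 86 (mod 99) and x ≡ 51 (mod 168), then x ≡ 86 (mod 3) and x ≡ 51 (mod 3).
These are incompatible: 86 − 51 = 35 is not divisible by 3.
Hence the system has no solution.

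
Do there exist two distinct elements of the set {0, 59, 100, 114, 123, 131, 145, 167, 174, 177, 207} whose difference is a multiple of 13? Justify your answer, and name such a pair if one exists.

Two integers differ by a multiple of 13 exactly when they have the same residue mod 13. The residues are 0↦0, 59↦7, 100↦9, 114↦10, 123↦6, 131↦1, 145↦2, 167↦11, 174↦5, 177↦8, 207↦12.
No residue repeats among the 11 elements, so no pair has difference ≡ 0 (mod 13).

No, no such pair exists.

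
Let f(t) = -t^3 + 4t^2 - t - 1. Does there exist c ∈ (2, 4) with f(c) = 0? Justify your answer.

f(2) = 5 and f(4) = -5, which have opposite signs.
Since f is a polynomial it is continuous on [2, 4].
By the Intermediate Value Theorem, f takes the value 0 somewhere in the open interval.

Such a root exists.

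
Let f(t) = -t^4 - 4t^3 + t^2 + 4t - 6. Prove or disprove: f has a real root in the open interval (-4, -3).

f(-4) = -6 and f(-3) = 18, which have opposite signs.
Since f is a polynomial it is continuous on [-4, -3].
By the Intermediate Value Theorem f must vanish at some point of (-4, -3).

Such a root exists.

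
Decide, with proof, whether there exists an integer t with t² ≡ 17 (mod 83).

t = 73 works: 73² = 5329, and 5329 − 17 = 5312 = 64·83.

t = 73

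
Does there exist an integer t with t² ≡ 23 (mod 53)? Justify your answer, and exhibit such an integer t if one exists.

No such integer exists.

Apply Euler's criterion with the prime 53: 23 is a quadratic residue iff 23^26 ≡ 1 (mod 53), and a non-residue iff it is ≡ −1.
Repeated squaring mod 53: 23^2 = 529 ≡ 52; 23^4 ≡ 52² = 2704 ≡ 1; 23^8 ≡ 1² = 1 ≡ 1; 23^16 ≡ 1² = 1 ≡ 1.
Since 26 = 16 + 8 + 2, 23^26 ≡ 1 · 1 · 52; multiplying out mod 53: 1·1 = 1 ≡ 1, then 1·52 = 52 ≡ 52. Thus 23^26 ≡ 52 ≡ −1 (mod 53).
The value −1 means 23 is a non-residue modulo 53, so t² ≡ 23 (mod 53) is impossible.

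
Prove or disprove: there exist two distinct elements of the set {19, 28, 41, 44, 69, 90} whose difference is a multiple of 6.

No, no such pair exists.

Two integers differ by a multiple of 6 exactly when they have the same residue mod 6. The residues are 19↦1, 28↦4, 41↦5, 44↦2, 69↦3, 90↦0.
No residue repeats among the 6 elements, so no pair has difference ≡ 0 (mod 6).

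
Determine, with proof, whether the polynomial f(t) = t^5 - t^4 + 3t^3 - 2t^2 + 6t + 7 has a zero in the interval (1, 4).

No such root exists.

The endpoint values f(1) = 14 and f(4) = 959 are both positive. Claim: f(t) > 0 for every t in (1, 4).
Shift to the endpoint 1: with t = 1 + u (0 < u < 3), one computes f(1 + u) = u^5 + 4u^4 + 9u^3 + 11u^2 + 12u + 14.
The nonzero coefficients here are all positive, so for u > 0 every term is positive (or zero), and the constant term 14 is strictly positive.
So f is strictly positive on (1, 4); no root exists in the interval.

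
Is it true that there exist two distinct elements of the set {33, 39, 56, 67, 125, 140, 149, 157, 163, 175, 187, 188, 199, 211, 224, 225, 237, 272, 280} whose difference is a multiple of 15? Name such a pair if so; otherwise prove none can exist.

Yes: 67 and 157.

Reduce each element mod 15: 33↦3, 39↦9, 56↦11, 67↦7, 125↦5, 140↦5, 149↦14, 157↦7, 163↦13, 175↦10, 187↦7, 188↦8, 199↦4, 211↦1, 224↦14, 225↦0, 237↦12, 272↦2, 280↦10. The residue 7 repeats (at 67 and 157), and 157 − 67 = 90 = 6·15.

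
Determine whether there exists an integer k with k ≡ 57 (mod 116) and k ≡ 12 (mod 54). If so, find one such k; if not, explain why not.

Both moduli are multiples of 2 = gcd(116, 54), so any solution would satisfy k ≡ 57 and k ≡ 12 modulo 2 simultaneously.
These are incompatible: 57 − 12 = 45 is not divisible by 2.
Therefore no such k exists.

There is no such integer.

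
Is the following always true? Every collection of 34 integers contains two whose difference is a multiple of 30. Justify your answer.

Partition the integers by their residue mod 30; there are 30 classes.
Placing 34 integers into 30 classes, some class receives at least two — say a and b.
Equal remainders mean a − b ≡ 0 (mod 30), so 30 divides their difference.

True.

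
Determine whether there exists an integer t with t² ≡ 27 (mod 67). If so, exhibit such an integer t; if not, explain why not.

67 is prime, so by Euler's criterion 27 is a square mod 67 iff 27^((67−1)/2) = 27^33 ≡ 1 (mod 67).
Repeated squaring mod 67: 27^2 = 729 ≡ 59; 27^4 ≡ 59² = 3481 ≡ 64; 27^8 ≡ 64² = 4096 ≡ 9; 27^16 ≡ 9² = 81 ≡ 14; 27^32 ≡ 14² = 196 ≡ 62.
Since 33 = 32 + 1, 27^33 ≡ 62 · 27; multiplying out mod 67: 62·27 = 1674 ≡ 66. Thus 27^33 ≡ 66 ≡ −1 (mod 67).
By Euler's criterion 27 is a quadratic non-residue mod 67: no t satisfies t² ≡ 27 (mod 67).

There is no such integer.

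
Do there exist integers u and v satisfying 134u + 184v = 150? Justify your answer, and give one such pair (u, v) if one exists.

u = 89, v = -64

Since gcd(134, 184) = 2 and 150 = 2·75, Bézout's identity guarantees a solution.
Dividing through by 2 reduces the equation to 67u + 92v = 75.
Run the Euclidean algorithm on 92 and 67: 92 = 1·67 + 25, 67 = 2·25 + 17, 25 = 1·17 + 8, 17 = 2·8 + 1, 8 = 8·1 + 0.
Working back up the chain: 1 = 17 − 2·8 = 17 − 2·(25 − 1·17) = −2·25 + 3·17 = −2·25 + 3·(67 − 2·25) = 3·67 − 8·25 = 3·67 − 8·(92 − 1·67) = −8·92 + 11·67. So 67·11 + 92·(-8) = 1.
Times 75: 67·825 + 92·(-600) = 75, so (825, -600) solves it.
The general solution is u = 825 + 92k, v = -600 − 67k; taking k = -8 gives the smaller pair u = 89, v = -64.
Indeed 134·89 + 184·(-64) = 11926 − 11776 = 150.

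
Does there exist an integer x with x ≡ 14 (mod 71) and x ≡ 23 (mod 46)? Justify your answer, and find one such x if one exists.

x = 2783

Since 71 and 46 share no common factor, CRT says the pair of congruences has a solution (unique mod 3266).
Write x = 14 + 71t and require 14 + 71t ≡ 23 (mod 46), i.e. 71t ≡ 9 (mod 46).
71 ≡ 25 (mod 46), so this reads 25t ≡ 9 (mod 46). Since 25·35 = 875 = 19·46 + 1, the inverse of 25 mod 46 is 35.
Therefore t ≡ 35·9 = 315 ≡ 39 (mod 46).
With t = 39: x = 14 + 71·39 = 2783.
Verify: 2783 = 39·71 + 14 and 2783 = 60·46 + 23. ✓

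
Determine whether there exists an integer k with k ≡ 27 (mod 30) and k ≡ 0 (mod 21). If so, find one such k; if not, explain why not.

k = 147

gcd(30, 21) = 3. A simultaneous solution exists iff 27 ≡ 0 (mod 3); here 27 mod 3 = 0 = 0 mod 3, so it does.
Step through k = 27, 27 + 30, 27 + 2·30, …: the values 27, 57, 87, 117, 147 reduce mod 21 to 6, 15, 3, 12, 0. The value 147 hits 0.
Check: 147 mod 30 = 27, 147 mod 21 = 0. ✓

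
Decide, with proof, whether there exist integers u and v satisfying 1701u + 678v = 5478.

u = 122, v = -298

Since gcd(1701, 678) = 3 and 5478 = 3·1826, Bézout's identity guarantees a solution.
Dividing through by 3 reduces the equation to 567u + 226v = 1826.
Run the Euclidean algorithm on 567 and 226: 567 = 2·226 + 115, 226 = 1·115 + 111, 115 = 1·111 + 4, 111 = 27·4 + 3, 4 = 1·3 + 1, 3 = 3·1 + 0.
Unwinding: 1 = 4 − 1·3 = 4 − (111 − 27·4) = −111 + 28·4 = −111 + 28·(115 − 1·111) = 28·115 − 29·111 = 28·115 − 29·(226 − 1·115) = −29·226 + 57·115 = −29·226 + 57·(567 − 2·226) = 57·567 − 143·226, i.e. 567·57 + 226·(-143) = 1.
Scaling by 1826 gives the particular solution (u, v) = (104082, -261118).
Shifting by a multiple of (226, −567) keeps it a solution: u = 104082 − 460·226 = 122, v = -261118 + 460·567 = -298.
Indeed 1701·122 + 678·(-298) = 207522 − 202044 = 5478.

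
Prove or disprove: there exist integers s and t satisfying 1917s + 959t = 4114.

Since gcd(1917, 959) = 1, every integer is an integer combination of 1917 and 959.
Run the Euclidean algorithm on 1917 and 959: 1917 = 1·959 + 958, 959 = 1·958 + 1, 958 = 958·1 + 0.
Working back up the chain: 1 = 959 − 1·958 = 959 − (1917 − 1·959) = −1917 + 2·959. So 1917·(-1) + 959·2 = 1.
Times 4114: 1917·(-4114) + 959·8228 = 4114, so (-4114, 8228) solves it.
The general solution is s = -4114 + 959k, t = 8228 − 1917k; taking k = 5 gives the smaller pair s = 681, t = -1357.
Check: 1917·681 + 959·(-1357) = 1305477 − 1301363 = 4114. ✓

s = 681, t = -1357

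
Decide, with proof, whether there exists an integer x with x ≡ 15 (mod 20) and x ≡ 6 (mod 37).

x = 635

Since 20 and 37 share no common factor, CRT says the pair of congruences has a solution (unique mod 740).
Any solution of the first congruence is x = 15 + 20t; substituting into the second, 20t ≡ 6 − 15 ≡ 28 (mod 37).
Invert 20 mod 37 by the Euclidean algorithm: 37 = 1·20 + 17, 20 = 1·17 + 3, 17 = 5·3 + 2, 3 = 1·2 + 1, 2 = 2·1 + 0; back-substituting, 1 = 3 − 1·2 = 3 − (17 − 5·3) = −17 + 6·3 = −17 + 6·(20 − 1·17) = 6·20 − 7·17 = 6·20 − 7·(37 − 1·20) = −7·37 + 13·20. Hence 20·13 ≡ 1, so 20⁻¹ ≡ 13 (mod 37).
Multiplying by 13: t ≡ 13·28 = 364 ≡ 31 (mod 37).
Taking t = 31 gives x = 15 + 20·31 = 635.
Verify: 635 = 31·20 + 15 and 635 = 17·37 + 6. ✓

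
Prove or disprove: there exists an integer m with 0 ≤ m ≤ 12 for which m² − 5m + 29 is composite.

m = 6

At m = 6: 6² − 5·6 + 29 = 35 = 5·7, which is composite.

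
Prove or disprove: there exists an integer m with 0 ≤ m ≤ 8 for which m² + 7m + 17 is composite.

At m = 7: 7² + 7·7 + 17 = 115 = 5·23, which is composite.

m = 7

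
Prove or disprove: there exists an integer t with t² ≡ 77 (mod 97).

No such integer exists.

Apply Euler's criterion with the prime 97: 77 is a quadratic residue iff 77^48 ≡ 1 (mod 97), and a non-residue iff it is ≡ −1.
Squaring successively (mod 97): 77^2 = 5929 ≡ 12; 77^4 ≡ 12² = 144 ≡ 47; 77^8 ≡ 47² = 2209 ≡ 75; 77^16 ≡ 75² = 5625 ≡ 96; 77^32 ≡ 96² = 9216 ≡ 1.
Since 48 = 32 + 16, 77^48 ≡ 1 · 96; multiplying out mod 97: 1·96 = 96 ≡ 96. Thus 77^48 ≡ 96 ≡ −1 (mod 97).
By Euler's criterion 77 is a quadratic non-residue mod 97: no t satisfies t² ≡ 77 (mod 97).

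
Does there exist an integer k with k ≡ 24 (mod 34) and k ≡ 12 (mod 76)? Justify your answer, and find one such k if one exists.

The moduli are not coprime: gcd(34, 76) = 2. Compatibility requires 2 ∣ (12 − 24) = -12, which holds, so solutions exist.
Put k = 24 + 34t, so we need 34t ≡ 64 (mod 76), equivalently (divide by 2) 17t ≡ 32 (mod 38).
Note 17·9 = 153 ≡ 1 (mod 38) (as 153 − 1 = 4·38), so 17⁻¹ ≡ 9.
Therefore t ≡ 9·32 = 288 ≡ 22 (mod 38).
Then k = 24 + 34·22 = 772.
Verify: 772 = 22·34 + 24 and 772 = 10·76 + 12. ✓

k = 772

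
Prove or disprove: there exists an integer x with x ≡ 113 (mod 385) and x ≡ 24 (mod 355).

Both moduli are multiples of 5 = gcd(385, 355), so any solution would satisfy x ≡ 113 and x ≡ 24 modulo 5 simultaneously.
These are incompatible: 113 − 24 = 89 is not divisible by 5.
Therefore no such x exists.

No, no such integer exists.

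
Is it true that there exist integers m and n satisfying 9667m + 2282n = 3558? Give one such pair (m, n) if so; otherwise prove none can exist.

gcd(9667, 2282) = 7, so every integer of the form 9667m + 2282n is a multiple of 7.
But 3558 = 7·508 + 2, so 7 ∤ 3558.
Hence no integers m, n satisfy the equation.

There are no such integers.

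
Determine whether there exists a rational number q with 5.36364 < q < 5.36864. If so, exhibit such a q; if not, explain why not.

Look for a denominator N such that an integer falls strictly between N·5.36364 and N·5.36864. N = 19 works: 19·5.36364 = 101.90916 < 102 < 102.00416 = 19·5.36864.
So q = 102/19 works: it is a ratio of integers, and dividing 19·5.36364 < 102 < 19·5.36864 through by 19 gives 5.36364 < 102/19 < 5.36864.

q = 102/19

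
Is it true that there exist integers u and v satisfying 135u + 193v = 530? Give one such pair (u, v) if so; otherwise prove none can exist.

135 and 193 are coprime, so 135u + 193v ranges over all of ℤ.
Run the Euclidean algorithm on 193 and 135: 193 = 1·135 + 58, 135 = 2·58 + 19, 58 = 3·19 + 1, 19 = 19·1 + 0.
Unwinding: 1 = 58 − 3·19 = 58 − 3·(135 − 2·58) = −3·135 + 7·58 = −3·135 + 7·(193 − 1·135) = 7·193 − 10·135, i.e. 135·(-10) + 193·7 = 1.
Scaling by 530 gives the particular solution (u, v) = (-5300, 3710).
Shifting by a multiple of (193, −135) keeps it a solution: u = -5300 + 28·193 = 104, v = 3710 − 28·135 = -70.
Check: 135·104 + 193·(-70) = 14040 − 13510 = 530. ✓

u = 104, v = -70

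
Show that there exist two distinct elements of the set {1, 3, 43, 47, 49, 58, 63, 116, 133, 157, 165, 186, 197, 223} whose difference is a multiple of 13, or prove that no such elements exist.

1 mod 13 = 1 and 157 mod 13 = 1, so 157 − 1 = 156 = 12·13.

1 and 157 are such a pair.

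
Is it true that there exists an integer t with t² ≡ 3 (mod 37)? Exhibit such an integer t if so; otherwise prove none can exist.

t = 22 works: 22² = 484, and 484 − 3 = 481 = 13·37.

t = 22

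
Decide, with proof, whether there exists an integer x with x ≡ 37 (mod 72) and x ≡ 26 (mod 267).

No, no such integer exists.

Both moduli are multiples of 3 = gcd(72, 267), so any solution would satisfy x ≡ 37 and x ≡ 26 modulo 3 simultaneously.
However 37 ≡ 1 and 26 ≡ 2 (mod 3), and 1 ≠ 2.
Hence the system has no solution.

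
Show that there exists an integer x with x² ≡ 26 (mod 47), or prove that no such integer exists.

47 is prime, so by Euler's criterion 26 is a square mod 47 iff 26^((47−1)/2) = 26^23 ≡ 1 (mod 47).
Squaring successively (mod 47): 26^2 = 676 ≡ 18; 26^4 ≡ 18² = 324 ≡ 42; 26^8 ≡ 42² = 1764 ≡ 25; 26^16 ≡ 25² = 625 ≡ 14.
Since 23 = 16 + 4 + 2 + 1, 26^23 ≡ 14 · 42 · 18 · 26; multiplying out mod 47: 14·42 = 588 ≡ 24, then 24·18 = 432 ≡ 9, then 9·26 = 234 ≡ 46. Thus 26^23 ≡ 46 ≡ −1 (mod 47).
The value −1 means 26 is a non-residue modulo 47, so x² ≡ 26 (mod 47) is impossible.

There is no such integer.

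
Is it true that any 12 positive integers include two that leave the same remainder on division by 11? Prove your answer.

True.

There are exactly 11 possible remainders on division by 11.
With 12 integers and only 11 classes, the pigeonhole principle forces two of them, say a and b, into the same class.
So a and b have equal remainders mod 11, which is exactly what was to be shown.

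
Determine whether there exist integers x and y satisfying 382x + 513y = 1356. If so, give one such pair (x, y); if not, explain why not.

x = 393, y = -290

Since gcd(382, 513) = 1, every integer is an integer combination of 382 and 513.
Euclidean algorithm: 513 = 1·382 + 131, 382 = 2·131 + 120, 131 = 1·120 + 11, 120 = 10·11 + 10, 11 = 1·10 + 1, 10 = 10·1 + 0.
Unwinding: 1 = 11 − 1·10 = 11 − (120 − 10·11) = −120 + 11·11 = −120 + 11·(131 − 1·120) = 11·131 − 12·120 = 11·131 − 12·(382 − 2·131) = −12·382 + 35·131 = −12·382 + 35·(513 − 1·382) = 35·513 − 47·382, i.e. 382·(-47) + 513·35 = 1.
Times 1356: 382·(-63732) + 513·47460 = 1356, so (-63732, 47460) solves it.
Shifting by a multiple of (513, −382) keeps it a solution: x = -63732 + 125·513 = 393, y = 47460 − 125·382 = -290.
Indeed 382·393 + 513·(-290) = 150126 − 148770 = 1356.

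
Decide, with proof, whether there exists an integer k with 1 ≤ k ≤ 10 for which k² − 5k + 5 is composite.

k = 10

At k = 10: 10² − 5·10 + 5 = 55 = 5·11, which is composite.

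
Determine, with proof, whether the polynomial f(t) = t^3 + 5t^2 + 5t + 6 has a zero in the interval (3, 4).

The endpoint values f(3) = 93 and f(4) = 170 are both positive. Claim: f(t) > 0 for every t in (3, 4).
Substitute t = 3 + u, where 0 < u < 1 on the interval. Expanding, f(3 + u) = u^3 + 14u^2 + 62u + 93.
All 4 nonzero coefficients of this polynomial in u are positive; hence for u > 0 the value is a sum of positive terms (the constant 93 among them).
Therefore f(t) > 0 throughout (3, 4), and f has no zero there.

f has no root in that interval.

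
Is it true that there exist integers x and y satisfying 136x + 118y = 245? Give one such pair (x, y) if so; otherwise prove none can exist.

Any value of 136x + 118y is a multiple of gcd(136, 118) = 2.
However 245 leaves remainder 1 on division by 2.
Hence no integers x, y satisfy the equation.

No, no such integers exist.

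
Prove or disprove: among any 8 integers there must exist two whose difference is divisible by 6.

Each integer lies in one of the 6 residue classes modulo 6.
With 8 integers and only 6 classes, the pigeonhole principle forces two of them, say a and b, into the same class.
Equal remainders mean a − b ≡ 0 (mod 6), so 6 divides their difference.

True.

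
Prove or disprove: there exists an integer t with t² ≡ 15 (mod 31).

No, no such integer exists.

31 is prime, so by Euler's criterion 15 is a square mod 31 iff 15^((31−1)/2) = 15^15 ≡ 1 (mod 31).
Squaring successively (mod 31): 15^2 = 225 ≡ 8; 15^4 ≡ 8² = 64 ≡ 2; 15^8 ≡ 2² = 4 ≡ 4.
Since 15 = 8 + 4 + 2 + 1, 15^15 ≡ 4 · 2 · 8 · 15; multiplying out mod 31: 4·2 = 8 ≡ 8, then 8·8 = 64 ≡ 2, then 2·15 = 30 ≡ 30. Thus 15^15 ≡ 30 ≡ −1 (mod 31).
By Euler's criterion 15 is a quadratic non-residue mod 31: no t satisfies t² ≡ 15 (mod 31).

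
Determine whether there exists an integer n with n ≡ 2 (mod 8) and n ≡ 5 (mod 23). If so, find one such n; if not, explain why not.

gcd(8, 23) = 1, so the Chinese Remainder Theorem guarantees exactly one residue class mod 184 satisfying both.
Any solution of the first congruence is n = 2 + 8t; substituting into the second, 8t ≡ 5 − 2 ≡ 3 (mod 23).
Invert 8 mod 23 by the Euclidean algorithm: 23 = 2·8 + 7, 8 = 1·7 + 1, 7 = 7·1 + 0; back-substituting, 1 = 8 − 1·7 = 8 − (23 − 2·8) = −23 + 3·8. Hence 8·3 ≡ 1, so 8⁻¹ ≡ 3 (mod 23).
Multiplying by 3: t ≡ 3·3 = 9 (mod 23).
Taking t = 9 gives n = 2 + 8·9 = 74.
Verify: 74 = 9·8 + 2 and 74 = 3·23 + 5. ✓

n = 74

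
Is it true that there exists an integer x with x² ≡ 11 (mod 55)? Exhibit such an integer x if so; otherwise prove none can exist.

x = 11 works: 11² = 121, and 121 − 11 = 110 = 2·55.

x = 11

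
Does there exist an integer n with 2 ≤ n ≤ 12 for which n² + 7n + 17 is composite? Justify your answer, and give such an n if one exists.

At n = 10: 10² + 7·10 + 17 = 187 = 11·17, which is composite.

n = 10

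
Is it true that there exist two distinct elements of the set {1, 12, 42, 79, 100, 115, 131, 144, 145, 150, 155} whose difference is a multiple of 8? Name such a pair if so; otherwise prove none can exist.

The pair (1, 145) works.

Both 1 and 145 leave remainder 1 on division by 8; their difference 144 = 18·8 is a multiple of 8.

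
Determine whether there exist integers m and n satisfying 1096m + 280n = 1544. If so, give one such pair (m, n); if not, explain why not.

m = 29, n = -108

gcd(1096, 280) = 8, and 8 divides 1544, so integer solutions exist.
Dividing through by 8 reduces the equation to 137m + 35n = 193.
Dividing repeatedly: 137 = 3·35 + 32, 35 = 1·32 + 3, 32 = 10·3 + 2, 3 = 1·2 + 1, 2 = 2·1 + 0.
Working back up the chain: 1 = 3 − 1·2 = 3 − (32 − 10·3) = −32 + 11·3 = −32 + 11·(35 − 1·32) = 11·35 − 12·32 = 11·35 − 12·(137 − 3·35) = −12·137 + 47·35. So 137·(-12) + 35·47 = 1.
Multiplying through by 193: m = (-12)·193 = -2316, n = 47·193 = 9071 is a solution.
Adding 67·35 to m and subtracting 67·137 from n gives the tidier solution (29, -108).
Indeed 1096·29 + 280·(-108) = 31784 − 30240 = 1544.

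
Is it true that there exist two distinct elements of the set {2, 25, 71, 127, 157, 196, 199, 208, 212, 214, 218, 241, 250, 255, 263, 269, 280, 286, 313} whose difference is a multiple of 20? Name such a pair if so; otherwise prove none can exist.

Two integers differ by a multiple of 20 exactly when they have the same residue mod 20. The residues are 2↦2, 25↦5, 71↦11, 127↦7, 157↦17, 196↦16, 199↦19, 208↦8, 212↦12, 214↦14, 218↦18, 241↦1, 250↦10, 255↦15, 263↦3, 269↦9, 280↦0, 286↦6, 313↦13.
All 19 residues are distinct, so no two elements differ by a multiple of 20.

No, no such pair exists.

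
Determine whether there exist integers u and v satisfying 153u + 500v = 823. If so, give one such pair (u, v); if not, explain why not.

153 and 500 are coprime, so 153u + 500v ranges over all of ℤ.
Run the Euclidean algorithm on 500 and 153: 500 = 3·153 + 41, 153 = 3·41 + 30, 41 = 1·30 + 11, 30 = 2·11 + 8, 11 = 1·8 + 3, 8 = 2·3 + 2, 3 = 1·2 + 1, 2 = 2·1 + 0.
Back-substituting, 1 = 3 − 1·2 = 3 − (8 − 2·3) = −8 + 3·3 = −8 + 3·(11 − 1·8) = 3·11 − 4·8 = 3·11 − 4·(30 − 2·11) = −4·30 + 11·11 = −4·30 + 11·(41 − 1·30) = 11·41 − 15·30 = 11·41 − 15·(153 − 3·41) = −15·153 + 56·41 = −15·153 + 56·(500 − 3·153) = 56·500 − 183·153; that is, 153·(-183) + 500·56 = 1.
Scaling by 823 gives the particular solution (u, v) = (-150609, 46088).
Shifting by a multiple of (500, −153) keeps it a solution: u = -150609 + 302·500 = 391, v = 46088 − 302·153 = -118.
Check: 153·391 + 500·(-118) = 59823 − 59000 = 823. ✓

u = 391, v = -118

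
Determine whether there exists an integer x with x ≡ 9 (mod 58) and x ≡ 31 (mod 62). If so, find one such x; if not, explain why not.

x = 589

gcd(58, 62) = 2. A simultaneous solution exists iff 9 ≡ 31 (mod 2); here 9 mod 2 = 1 = 31 mod 2, so it does.
Put x = 9 + 58t, so we need 58t ≡ 22 (mod 62), equivalently (divide by 2) 29t ≡ 11 (mod 31).
To invert 29 modulo 31: 31 = 1·29 + 2, 29 = 14·2 + 1, 2 = 2·1 + 0, and unwinding, 1 = 29 − 14·2 = 29 − 14·(31 − 1·29) = −14·31 + 15·29. Thus 29⁻¹ ≡ 15 (mod 31).
Multiplying by 15: t ≡ 15·11 = 165 ≡ 10 (mod 31).
Then x = 9 + 58·10 = 589.
Indeed 589 ≡ 9 (mod 58) and 589 ≡ 31 (mod 62).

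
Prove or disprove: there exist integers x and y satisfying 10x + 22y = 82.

gcd(10, 22) = 2, and 2 divides 82, so integer solutions exist.
Dividing through by 2 reduces the equation to 5x + 11y = 41.
Euclidean algorithm: 11 = 2·5 + 1, 5 = 5·1 + 0.
Working back up the chain: 1 = 11 − 2·5. So 5·(-2) + 11·1 = 1.
Multiplying through by 41: x = (-2)·41 = -82, y = 1·41 = 41 is a solution.
The general solution is x = -82 + 11k, y = 41 − 5k; taking k = 8 gives the smaller pair x = 6, y = 1.
Check: 10·6 + 22·1 = 60 + 22 = 82. ✓

x = 6, y = 1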